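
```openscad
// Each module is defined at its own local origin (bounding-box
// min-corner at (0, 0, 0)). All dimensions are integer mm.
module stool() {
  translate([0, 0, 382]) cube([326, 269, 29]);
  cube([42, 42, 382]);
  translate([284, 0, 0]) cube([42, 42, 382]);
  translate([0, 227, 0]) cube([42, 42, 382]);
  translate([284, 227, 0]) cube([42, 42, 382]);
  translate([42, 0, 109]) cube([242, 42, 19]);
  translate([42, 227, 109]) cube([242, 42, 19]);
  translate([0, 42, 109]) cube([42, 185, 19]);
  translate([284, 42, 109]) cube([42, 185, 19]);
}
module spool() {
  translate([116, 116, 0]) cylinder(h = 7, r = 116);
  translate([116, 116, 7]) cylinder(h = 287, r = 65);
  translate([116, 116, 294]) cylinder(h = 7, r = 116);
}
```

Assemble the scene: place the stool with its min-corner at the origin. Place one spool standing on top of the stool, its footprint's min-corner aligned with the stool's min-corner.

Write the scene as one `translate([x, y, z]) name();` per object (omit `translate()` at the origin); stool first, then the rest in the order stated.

stool();
translate([0, 0, 411]) spool();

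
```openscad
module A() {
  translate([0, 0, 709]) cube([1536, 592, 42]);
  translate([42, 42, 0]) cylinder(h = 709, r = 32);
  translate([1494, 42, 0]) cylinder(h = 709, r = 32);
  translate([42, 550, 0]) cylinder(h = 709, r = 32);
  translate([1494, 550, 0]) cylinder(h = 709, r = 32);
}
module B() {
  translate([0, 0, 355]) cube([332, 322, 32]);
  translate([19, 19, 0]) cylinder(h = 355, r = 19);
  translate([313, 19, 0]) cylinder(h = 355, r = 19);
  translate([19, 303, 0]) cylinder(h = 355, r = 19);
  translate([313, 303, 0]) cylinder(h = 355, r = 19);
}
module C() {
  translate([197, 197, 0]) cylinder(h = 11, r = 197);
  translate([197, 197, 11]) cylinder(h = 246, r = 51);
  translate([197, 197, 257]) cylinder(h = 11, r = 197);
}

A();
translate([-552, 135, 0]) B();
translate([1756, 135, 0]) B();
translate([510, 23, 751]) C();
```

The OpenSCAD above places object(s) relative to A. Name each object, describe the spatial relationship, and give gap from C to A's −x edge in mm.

The spool's min-x is at 510; the table's min-x is 0; gap = 510 mm.

A is a table. B is a stool. C is a spool. Two stools sit around the table at the −x, +x sides. The spool is on top of the table. The gap from the spool to the table's −x edge is 510 mm.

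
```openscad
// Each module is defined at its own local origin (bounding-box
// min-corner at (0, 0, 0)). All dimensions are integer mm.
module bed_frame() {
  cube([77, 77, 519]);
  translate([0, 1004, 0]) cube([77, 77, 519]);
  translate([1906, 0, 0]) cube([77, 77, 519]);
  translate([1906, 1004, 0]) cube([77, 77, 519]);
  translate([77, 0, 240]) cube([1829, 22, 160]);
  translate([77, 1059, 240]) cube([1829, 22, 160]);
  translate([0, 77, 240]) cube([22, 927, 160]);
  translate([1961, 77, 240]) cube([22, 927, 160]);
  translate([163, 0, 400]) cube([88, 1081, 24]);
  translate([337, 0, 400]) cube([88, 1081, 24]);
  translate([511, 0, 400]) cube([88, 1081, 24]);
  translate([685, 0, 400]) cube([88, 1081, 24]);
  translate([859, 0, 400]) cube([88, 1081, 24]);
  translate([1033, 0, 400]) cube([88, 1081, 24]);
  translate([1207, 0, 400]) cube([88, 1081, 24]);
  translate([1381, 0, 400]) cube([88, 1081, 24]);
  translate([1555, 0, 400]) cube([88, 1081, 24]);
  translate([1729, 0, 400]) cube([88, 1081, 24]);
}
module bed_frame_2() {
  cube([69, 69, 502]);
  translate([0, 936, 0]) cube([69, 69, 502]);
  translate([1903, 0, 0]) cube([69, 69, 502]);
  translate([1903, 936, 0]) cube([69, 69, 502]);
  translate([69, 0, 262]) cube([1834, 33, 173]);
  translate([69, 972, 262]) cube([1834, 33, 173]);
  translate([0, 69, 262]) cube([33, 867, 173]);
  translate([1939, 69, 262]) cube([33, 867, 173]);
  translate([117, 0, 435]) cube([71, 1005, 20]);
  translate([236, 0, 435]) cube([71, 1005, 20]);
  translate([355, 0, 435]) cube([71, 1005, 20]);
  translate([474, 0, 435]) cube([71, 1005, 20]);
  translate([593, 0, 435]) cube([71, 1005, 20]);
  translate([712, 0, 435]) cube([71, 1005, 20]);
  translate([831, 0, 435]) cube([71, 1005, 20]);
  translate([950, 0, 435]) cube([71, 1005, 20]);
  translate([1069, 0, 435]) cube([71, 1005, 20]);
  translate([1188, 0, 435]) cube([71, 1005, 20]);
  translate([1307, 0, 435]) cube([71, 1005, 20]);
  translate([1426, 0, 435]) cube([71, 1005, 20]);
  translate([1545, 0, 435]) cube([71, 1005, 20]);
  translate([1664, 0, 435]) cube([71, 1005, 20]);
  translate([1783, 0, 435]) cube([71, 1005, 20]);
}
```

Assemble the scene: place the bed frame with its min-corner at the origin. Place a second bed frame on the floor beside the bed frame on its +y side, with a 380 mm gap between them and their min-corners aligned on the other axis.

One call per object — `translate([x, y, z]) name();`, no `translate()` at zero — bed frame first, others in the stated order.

bed_frame();
translate([0, 1461, 0]) bed_frame_2();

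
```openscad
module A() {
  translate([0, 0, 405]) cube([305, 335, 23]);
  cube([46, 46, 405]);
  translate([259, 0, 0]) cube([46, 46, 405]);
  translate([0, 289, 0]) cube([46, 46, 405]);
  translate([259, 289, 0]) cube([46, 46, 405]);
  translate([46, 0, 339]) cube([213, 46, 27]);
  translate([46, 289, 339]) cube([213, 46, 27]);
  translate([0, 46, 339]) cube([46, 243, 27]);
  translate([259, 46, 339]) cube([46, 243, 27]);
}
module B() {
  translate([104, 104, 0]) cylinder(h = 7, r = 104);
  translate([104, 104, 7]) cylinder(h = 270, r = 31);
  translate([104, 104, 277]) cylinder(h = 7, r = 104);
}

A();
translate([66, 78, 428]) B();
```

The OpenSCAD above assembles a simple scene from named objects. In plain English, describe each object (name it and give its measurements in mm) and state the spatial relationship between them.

A is a four-legged stool. The seat is a 305×335×23 mm slab whose top surface is at z = 428 mm; four square legs, each 46×46 mm in cross-section, run from the floor (z = 0) to the underside of the seat, each flush with a corner of the seat. Four stretchers, 46 mm wide and 27 mm tall, connect adjacent legs with their undersides at z = 339 mm, each running between the inner faces of the legs it joins and aligned with the legs' outer faces on the other axis.

B is a spool: two coaxial disc flanges of radius 104 mm and thickness 7 mm, joined by a core cylinder of radius 31 mm and height 270 mm. The lower flange rests on z = 0 and the three cylinders share a vertical axis.

The spool is on top of the stool.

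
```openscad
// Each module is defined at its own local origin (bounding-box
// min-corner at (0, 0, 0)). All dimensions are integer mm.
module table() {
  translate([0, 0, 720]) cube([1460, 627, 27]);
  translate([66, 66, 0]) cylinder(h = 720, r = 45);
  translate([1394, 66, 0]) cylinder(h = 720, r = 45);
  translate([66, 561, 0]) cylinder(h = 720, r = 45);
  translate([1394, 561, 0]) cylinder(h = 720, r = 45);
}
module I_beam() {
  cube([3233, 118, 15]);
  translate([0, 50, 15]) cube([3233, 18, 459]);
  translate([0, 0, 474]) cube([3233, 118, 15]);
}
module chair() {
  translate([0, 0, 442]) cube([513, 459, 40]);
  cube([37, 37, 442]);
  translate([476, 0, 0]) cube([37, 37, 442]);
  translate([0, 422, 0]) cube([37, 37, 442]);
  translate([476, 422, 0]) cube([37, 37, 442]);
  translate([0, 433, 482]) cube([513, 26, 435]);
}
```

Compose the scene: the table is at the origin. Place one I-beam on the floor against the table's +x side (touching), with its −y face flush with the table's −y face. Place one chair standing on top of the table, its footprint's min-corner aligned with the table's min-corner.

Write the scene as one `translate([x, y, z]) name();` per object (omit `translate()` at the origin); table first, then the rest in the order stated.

table();
translate([1460, 0, 0]) I_beam();
translate([0, 0, 747]) chair();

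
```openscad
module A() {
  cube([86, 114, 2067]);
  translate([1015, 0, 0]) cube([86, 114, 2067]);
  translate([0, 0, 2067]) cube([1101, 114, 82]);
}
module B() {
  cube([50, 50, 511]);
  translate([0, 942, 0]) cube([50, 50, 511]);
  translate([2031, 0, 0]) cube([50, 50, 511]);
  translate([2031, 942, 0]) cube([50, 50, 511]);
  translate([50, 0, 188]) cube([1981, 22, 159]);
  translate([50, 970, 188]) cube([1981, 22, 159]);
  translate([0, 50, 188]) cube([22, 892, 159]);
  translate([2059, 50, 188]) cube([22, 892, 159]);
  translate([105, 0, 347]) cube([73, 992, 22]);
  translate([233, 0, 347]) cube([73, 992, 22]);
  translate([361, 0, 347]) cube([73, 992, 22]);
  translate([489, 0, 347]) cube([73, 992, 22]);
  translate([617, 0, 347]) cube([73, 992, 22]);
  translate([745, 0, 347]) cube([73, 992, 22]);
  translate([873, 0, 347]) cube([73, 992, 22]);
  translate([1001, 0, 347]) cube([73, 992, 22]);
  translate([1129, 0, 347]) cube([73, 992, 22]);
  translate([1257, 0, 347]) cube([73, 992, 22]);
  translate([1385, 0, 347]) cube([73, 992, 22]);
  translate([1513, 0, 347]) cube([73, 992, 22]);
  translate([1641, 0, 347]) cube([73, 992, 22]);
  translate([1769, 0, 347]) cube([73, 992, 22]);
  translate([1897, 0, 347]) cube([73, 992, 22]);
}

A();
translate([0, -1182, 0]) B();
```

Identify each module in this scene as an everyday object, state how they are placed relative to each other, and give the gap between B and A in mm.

The bed frame's nearest face is 190 mm from the door frame's −y face.

A is a door frame. B is a bed frame. The bed frame is on the floor beside the door frame on its −y side. The gap between the bed frame and the door frame is 190 mm.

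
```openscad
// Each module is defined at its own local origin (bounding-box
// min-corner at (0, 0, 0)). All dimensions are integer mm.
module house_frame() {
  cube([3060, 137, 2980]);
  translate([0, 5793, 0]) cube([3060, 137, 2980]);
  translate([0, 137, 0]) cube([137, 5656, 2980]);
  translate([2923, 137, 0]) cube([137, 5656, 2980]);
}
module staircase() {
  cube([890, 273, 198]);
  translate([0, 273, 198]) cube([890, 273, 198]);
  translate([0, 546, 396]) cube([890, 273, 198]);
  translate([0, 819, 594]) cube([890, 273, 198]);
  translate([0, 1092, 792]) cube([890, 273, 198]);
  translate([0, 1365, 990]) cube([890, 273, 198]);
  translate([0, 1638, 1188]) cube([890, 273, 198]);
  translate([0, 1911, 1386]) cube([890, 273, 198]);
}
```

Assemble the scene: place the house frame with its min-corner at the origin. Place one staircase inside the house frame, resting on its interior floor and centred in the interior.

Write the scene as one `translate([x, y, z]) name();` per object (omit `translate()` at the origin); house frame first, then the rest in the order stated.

house_frame();
translate([1085, 1873, 0]) staircase();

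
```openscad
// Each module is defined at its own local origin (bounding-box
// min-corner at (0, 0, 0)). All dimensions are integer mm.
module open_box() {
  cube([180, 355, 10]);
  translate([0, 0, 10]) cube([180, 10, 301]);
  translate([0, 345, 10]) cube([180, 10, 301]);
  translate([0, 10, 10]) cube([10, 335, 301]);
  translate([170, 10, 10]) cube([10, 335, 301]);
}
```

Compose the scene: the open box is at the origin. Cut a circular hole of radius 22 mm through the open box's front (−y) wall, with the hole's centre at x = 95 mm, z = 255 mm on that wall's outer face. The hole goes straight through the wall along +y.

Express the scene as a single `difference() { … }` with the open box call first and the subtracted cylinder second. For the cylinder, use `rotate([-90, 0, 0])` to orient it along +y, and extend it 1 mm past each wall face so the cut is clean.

difference() {
  open_box();
  translate([95, -1, 255]) rotate([-90, 0, 0]) cylinder(h = 12, r = 22);
}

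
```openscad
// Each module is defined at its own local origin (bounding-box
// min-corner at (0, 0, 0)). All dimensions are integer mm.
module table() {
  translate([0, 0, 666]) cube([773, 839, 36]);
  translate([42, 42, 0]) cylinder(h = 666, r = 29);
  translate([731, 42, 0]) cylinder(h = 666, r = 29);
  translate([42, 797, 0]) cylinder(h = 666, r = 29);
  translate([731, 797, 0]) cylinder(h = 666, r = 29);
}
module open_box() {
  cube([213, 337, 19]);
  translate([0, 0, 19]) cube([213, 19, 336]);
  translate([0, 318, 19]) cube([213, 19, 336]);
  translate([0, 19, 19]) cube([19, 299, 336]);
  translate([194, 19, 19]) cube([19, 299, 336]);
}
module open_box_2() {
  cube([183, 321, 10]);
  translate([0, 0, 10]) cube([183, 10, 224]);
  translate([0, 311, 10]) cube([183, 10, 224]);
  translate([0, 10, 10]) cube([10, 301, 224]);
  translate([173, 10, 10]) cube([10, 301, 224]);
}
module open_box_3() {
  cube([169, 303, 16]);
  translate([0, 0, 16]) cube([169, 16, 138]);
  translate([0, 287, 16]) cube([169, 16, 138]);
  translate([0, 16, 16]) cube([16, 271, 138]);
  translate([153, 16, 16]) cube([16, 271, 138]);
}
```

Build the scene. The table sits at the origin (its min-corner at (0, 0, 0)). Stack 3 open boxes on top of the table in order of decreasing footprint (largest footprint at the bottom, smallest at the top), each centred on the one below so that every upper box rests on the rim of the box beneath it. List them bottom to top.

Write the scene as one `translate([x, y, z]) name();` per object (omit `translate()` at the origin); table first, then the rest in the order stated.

table();
translate([280, 251, 702]) open_box();
translate([295, 259, 1057]) open_box_2();
translate([302, 268, 1291]) open_box_3();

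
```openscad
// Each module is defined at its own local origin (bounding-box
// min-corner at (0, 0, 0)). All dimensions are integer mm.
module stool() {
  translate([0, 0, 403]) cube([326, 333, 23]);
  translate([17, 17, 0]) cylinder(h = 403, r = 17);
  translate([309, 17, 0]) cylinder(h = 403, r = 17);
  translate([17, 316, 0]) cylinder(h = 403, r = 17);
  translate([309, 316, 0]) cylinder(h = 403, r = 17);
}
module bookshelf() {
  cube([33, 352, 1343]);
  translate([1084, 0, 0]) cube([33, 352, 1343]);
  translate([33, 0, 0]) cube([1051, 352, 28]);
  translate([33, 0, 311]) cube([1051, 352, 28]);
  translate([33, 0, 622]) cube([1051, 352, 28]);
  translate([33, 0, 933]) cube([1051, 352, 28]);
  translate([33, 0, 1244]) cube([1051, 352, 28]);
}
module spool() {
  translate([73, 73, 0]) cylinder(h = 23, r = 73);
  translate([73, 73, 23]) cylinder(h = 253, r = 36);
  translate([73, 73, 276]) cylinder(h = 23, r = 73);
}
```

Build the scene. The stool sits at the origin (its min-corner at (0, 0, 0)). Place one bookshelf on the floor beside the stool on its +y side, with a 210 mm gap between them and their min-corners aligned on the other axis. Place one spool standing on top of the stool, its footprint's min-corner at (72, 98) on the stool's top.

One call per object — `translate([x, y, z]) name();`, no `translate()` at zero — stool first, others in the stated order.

stool();
translate([0, 543, 0]) bookshelf();
translate([72, 98, 426]) spool();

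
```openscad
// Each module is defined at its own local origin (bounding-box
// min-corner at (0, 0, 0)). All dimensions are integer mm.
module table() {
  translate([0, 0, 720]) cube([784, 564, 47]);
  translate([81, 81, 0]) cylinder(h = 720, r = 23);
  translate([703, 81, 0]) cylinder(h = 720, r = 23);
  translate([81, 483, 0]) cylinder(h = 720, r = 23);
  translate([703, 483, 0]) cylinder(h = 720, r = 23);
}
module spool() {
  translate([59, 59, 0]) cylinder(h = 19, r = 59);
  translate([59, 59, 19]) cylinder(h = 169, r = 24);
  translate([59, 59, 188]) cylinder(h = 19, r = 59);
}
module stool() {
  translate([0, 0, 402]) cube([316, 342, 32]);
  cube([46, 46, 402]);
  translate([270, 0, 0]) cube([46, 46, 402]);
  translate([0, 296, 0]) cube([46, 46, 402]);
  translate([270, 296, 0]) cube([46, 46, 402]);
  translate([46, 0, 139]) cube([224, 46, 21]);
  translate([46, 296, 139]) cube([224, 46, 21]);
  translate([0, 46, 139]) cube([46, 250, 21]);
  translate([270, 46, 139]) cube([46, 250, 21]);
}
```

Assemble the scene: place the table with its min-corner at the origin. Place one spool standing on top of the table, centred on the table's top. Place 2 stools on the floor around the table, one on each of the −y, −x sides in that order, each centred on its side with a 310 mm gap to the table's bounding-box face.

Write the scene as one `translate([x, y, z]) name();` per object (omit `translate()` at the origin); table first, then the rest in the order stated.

table();
translate([333, 223, 767]) spool();
translate([234, -652, 0]) stool();
translate([-626, 111, 0]) stool();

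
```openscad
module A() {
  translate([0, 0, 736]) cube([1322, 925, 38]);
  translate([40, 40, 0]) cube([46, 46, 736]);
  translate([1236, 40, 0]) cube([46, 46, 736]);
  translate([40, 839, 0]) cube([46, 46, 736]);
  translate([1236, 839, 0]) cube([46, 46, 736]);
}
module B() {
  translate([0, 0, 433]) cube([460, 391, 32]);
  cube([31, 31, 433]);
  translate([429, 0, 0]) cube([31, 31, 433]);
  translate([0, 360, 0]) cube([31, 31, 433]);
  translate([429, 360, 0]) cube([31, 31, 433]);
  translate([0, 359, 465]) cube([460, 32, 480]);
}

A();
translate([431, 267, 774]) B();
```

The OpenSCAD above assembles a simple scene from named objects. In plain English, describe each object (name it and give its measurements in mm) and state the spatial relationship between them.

A is a table with a 1322×925 mm rectangular top, 38 mm thick, top surface at z = 774 mm, supported by four 46×46 mm square legs, each inset 40 mm from the nearest pair of top edges, running from the floor.

B is a chair: 460×391 mm seat, 32 mm thick, top at z = 465 mm, on four 31 mm square corner legs flush with the seat edges. A 32 mm thick backrest slab spans the full seat width, extending 480 mm above the seat top, its back face flush with the seat's +y edge.

The chair is on top of the table, centred.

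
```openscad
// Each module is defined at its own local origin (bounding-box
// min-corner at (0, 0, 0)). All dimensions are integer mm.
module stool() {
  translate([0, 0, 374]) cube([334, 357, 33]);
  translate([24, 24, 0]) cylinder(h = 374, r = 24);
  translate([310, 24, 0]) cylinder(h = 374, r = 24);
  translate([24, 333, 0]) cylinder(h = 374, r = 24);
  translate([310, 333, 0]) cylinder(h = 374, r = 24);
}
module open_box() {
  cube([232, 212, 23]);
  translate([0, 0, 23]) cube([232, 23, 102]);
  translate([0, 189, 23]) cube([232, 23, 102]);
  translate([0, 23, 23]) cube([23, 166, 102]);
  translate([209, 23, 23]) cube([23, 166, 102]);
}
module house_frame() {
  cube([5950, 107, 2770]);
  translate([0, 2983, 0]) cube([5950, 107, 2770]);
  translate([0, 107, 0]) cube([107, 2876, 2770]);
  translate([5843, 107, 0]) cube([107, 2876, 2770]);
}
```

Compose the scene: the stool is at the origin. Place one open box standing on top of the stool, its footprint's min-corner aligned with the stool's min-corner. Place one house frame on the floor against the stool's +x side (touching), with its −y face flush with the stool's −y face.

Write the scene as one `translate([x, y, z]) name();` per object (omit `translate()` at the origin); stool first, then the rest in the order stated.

stool();
translate([0, 0, 407]) open_box();
translate([334, 0, 0]) house_frame();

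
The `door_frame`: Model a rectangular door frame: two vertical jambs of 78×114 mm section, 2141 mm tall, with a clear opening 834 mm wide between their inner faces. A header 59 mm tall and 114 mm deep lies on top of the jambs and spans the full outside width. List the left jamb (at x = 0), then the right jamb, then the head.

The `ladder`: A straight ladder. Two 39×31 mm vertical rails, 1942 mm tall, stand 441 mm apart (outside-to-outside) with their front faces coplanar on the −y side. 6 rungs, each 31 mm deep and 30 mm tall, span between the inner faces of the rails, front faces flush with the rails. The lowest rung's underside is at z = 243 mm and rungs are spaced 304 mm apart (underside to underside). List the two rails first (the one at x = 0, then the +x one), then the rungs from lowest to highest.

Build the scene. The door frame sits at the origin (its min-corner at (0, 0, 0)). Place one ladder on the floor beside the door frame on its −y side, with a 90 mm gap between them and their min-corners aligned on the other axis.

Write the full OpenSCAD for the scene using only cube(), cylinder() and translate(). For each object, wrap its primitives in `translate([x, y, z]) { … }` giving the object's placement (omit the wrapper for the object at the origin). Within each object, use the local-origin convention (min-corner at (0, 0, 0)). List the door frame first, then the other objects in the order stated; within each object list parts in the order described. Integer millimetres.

cube([78, 114, 2141]);
translate([912, 0, 0]) cube([78, 114, 2141]);
translate([0, 0, 2141]) cube([990, 114, 59]);
translate([0, -121, 0]) {
  cube([39, 31, 1942]);
  translate([402, 0, 0]) cube([39, 31, 1942]);
  translate([39, 0, 243]) cube([363, 31, 30]);
  translate([39, 0, 547]) cube([363, 31, 30]);
  translate([39, 0, 851]) cube([363, 31, 30]);
  translate([39, 0, 1155]) cube([363, 31, 30]);
  translate([39, 0, 1459]) cube([363, 31, 30]);
  translate([39, 0, 1763]) cube([363, 31, 30]);
}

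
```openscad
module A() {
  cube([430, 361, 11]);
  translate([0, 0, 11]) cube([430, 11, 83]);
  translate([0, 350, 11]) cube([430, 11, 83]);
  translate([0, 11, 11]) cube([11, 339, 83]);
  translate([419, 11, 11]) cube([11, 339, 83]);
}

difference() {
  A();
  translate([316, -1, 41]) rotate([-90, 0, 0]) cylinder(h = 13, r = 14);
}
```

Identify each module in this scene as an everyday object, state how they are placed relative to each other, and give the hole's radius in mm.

A is an open box. The open box has a circular hole through its front wall. The hole's radius is 14 mm.

The subtracted cylinder has r = 14 mm.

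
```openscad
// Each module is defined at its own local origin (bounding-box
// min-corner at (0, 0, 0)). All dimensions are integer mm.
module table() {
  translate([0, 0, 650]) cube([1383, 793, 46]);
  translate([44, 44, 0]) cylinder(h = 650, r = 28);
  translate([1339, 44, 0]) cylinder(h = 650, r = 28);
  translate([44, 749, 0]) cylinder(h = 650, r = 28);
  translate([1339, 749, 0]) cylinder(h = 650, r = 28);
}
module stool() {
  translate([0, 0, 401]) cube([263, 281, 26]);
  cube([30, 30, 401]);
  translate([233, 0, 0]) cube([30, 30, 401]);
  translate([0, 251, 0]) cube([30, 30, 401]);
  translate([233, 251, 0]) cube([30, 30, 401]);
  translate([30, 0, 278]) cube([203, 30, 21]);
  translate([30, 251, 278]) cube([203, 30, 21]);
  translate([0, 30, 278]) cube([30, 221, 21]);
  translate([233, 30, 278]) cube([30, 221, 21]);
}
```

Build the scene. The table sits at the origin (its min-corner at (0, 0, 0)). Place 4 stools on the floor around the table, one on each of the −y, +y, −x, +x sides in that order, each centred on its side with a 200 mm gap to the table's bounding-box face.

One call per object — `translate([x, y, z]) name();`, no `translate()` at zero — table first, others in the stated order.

table();
translate([560, -481, 0]) stool();
translate([560, 993, 0]) stool();
translate([-463, 256, 0]) stool();
translate([1583, 256, 0]) stool();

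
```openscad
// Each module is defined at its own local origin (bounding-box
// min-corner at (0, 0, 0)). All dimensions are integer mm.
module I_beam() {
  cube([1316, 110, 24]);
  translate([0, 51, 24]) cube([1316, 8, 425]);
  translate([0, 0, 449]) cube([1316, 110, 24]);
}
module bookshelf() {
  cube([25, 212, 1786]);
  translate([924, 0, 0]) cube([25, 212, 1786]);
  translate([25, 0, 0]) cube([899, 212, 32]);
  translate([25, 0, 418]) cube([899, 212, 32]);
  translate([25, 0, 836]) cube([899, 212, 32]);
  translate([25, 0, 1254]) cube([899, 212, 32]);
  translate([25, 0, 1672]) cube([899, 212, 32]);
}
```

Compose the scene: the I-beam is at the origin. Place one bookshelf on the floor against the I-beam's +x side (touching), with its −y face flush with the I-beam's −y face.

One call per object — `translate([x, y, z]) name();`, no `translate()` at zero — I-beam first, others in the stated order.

I_beam();
translate([1316, 0, 0]) bookshelf();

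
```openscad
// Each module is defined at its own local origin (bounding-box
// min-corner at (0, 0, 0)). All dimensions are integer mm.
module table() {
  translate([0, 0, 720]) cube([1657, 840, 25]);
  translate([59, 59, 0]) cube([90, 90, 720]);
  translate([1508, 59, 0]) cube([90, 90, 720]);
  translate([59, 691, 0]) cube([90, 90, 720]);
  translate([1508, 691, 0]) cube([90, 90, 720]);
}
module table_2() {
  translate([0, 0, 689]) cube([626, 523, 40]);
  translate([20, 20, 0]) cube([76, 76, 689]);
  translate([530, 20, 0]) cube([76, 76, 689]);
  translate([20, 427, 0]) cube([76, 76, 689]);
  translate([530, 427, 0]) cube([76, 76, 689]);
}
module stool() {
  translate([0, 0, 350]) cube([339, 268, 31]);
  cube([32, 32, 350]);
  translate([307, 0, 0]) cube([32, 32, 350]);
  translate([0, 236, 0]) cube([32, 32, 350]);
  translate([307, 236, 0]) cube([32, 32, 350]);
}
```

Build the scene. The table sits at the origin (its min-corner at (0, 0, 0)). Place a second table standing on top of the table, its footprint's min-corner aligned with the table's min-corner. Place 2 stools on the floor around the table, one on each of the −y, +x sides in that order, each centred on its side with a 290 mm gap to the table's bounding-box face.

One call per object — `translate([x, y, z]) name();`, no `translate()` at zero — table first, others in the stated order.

table();
translate([0, 0, 745]) table_2();
translate([659, -558, 0]) stool();
translate([1947, 286, 0]) stool();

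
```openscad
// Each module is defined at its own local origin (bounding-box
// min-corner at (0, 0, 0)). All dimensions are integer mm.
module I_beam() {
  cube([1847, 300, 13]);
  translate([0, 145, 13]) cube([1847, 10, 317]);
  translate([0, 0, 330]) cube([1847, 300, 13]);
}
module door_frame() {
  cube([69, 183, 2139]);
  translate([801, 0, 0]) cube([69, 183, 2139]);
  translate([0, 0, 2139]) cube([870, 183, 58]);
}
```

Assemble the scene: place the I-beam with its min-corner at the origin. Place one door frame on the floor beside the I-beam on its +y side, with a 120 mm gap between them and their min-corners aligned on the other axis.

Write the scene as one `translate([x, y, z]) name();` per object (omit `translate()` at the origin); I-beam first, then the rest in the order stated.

I_beam();
translate([0, 420, 0]) door_frame();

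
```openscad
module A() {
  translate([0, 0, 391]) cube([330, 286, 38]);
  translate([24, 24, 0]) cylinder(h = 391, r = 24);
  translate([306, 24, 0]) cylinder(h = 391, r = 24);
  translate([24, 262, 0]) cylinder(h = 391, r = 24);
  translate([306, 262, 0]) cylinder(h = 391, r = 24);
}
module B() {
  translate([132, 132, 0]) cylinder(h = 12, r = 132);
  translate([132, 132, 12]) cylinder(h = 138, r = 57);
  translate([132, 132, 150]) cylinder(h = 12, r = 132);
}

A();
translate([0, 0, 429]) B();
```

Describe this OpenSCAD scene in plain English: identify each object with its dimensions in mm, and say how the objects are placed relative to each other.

A is a simple wooden stool: a rectangular seat 330 mm (x) by 286 mm (y), 38 mm thick, top face at z = 429 mm, on four round legs, each 48 mm in diameter. The legs rest on z = 0, each leg's axis is inset half a diameter from the nearest pair of seat edges (so the leg's bounding box is flush with the corner).

B is a spool: two coaxial disc flanges of radius 132 mm and thickness 12 mm, joined by a core cylinder of radius 57 mm and height 138 mm. The lower flange rests on z = 0 and the three cylinders share a vertical axis.

The spool is on top of the stool.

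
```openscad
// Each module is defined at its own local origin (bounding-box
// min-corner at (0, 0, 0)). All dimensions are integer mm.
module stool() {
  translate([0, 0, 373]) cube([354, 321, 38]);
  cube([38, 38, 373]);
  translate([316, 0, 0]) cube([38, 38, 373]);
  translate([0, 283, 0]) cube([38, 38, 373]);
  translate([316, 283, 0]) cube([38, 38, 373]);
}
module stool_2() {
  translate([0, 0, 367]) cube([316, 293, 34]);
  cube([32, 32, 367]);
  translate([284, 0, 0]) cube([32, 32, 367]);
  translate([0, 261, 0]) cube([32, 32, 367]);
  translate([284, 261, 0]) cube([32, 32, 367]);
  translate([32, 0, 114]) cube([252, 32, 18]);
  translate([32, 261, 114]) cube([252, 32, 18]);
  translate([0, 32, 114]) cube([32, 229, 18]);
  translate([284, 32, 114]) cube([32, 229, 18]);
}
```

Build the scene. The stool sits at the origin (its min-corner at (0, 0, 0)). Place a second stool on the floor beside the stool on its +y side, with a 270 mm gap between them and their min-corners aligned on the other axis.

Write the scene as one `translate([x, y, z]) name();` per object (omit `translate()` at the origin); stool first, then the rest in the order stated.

stool();
translate([0, 591, 0]) stool_2();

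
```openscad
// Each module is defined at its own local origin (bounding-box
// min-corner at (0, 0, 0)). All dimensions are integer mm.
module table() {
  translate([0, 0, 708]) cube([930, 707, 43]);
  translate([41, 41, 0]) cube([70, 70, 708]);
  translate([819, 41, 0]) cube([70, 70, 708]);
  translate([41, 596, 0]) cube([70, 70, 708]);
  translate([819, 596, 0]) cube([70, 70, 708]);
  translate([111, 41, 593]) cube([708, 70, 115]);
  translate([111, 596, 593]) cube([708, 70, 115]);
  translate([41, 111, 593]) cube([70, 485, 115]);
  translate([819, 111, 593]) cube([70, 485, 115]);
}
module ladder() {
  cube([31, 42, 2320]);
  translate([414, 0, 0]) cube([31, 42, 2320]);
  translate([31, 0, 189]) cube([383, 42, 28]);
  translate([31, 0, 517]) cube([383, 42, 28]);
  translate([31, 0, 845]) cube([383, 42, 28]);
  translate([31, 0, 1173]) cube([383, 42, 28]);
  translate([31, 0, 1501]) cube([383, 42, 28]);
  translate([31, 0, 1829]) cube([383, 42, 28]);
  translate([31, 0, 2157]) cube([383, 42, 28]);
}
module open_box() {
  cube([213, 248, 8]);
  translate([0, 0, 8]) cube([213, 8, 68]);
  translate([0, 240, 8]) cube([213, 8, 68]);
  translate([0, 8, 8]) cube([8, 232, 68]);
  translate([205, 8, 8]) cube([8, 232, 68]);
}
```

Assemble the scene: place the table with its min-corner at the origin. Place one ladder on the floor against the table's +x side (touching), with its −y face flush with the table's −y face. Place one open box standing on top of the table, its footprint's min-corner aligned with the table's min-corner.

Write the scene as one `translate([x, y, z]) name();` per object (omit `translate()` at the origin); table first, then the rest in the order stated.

table();
translate([930, 0, 0]) ladder();
translate([0, 0, 751]) open_box();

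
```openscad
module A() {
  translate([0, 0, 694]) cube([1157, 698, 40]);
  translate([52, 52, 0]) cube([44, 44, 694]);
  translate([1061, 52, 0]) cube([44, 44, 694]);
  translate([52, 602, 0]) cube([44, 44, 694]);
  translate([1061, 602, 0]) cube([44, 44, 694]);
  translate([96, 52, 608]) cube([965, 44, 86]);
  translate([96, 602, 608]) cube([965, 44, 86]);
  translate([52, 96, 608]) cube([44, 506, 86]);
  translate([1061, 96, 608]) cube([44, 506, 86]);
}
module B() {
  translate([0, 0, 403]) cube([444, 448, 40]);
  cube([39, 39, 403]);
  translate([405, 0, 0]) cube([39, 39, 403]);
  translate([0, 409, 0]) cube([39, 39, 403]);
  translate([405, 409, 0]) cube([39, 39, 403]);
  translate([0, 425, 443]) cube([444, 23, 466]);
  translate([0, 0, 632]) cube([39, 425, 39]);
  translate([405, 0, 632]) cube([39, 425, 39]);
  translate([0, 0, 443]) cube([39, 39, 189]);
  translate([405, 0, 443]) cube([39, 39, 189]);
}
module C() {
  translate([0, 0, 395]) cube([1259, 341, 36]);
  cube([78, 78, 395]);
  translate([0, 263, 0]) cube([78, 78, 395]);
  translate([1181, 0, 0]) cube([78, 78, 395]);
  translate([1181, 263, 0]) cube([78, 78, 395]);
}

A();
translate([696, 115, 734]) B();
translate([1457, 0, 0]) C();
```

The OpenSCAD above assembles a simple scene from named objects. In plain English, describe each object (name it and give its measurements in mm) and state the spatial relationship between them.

A is a rectangular dining table. The top is 1157×698×40 mm with its upper surface at z = 734 mm. It stands on four 44×44 mm square legs, each inset 52 mm from the nearest pair of top edges, running from the floor to the underside of the top. Four apron rails, 44 mm thick and 86 mm tall, run between adjacent legs with their top edges flush with the underside of the top and their outer faces flush with the legs' outer faces.

B is a chair. The seat is a 444×448×40 mm slab with its top at z = 443 mm, on four 39×39 mm corner legs (flush with the seat edges, standing on z = 0). A flat backrest 23 mm thick, 466 mm tall, spans the full seat width and rises from the seat top along its +y edge, rear face flush with the rear of the seat. Two armrests of 39×39 mm section run along each side from the seat's front edge to the front of the backrest, top faces 228 mm above the seat top and outer faces flush with the seat's x-edges; a 39×39 mm post under the front of each armrest stands on the seat at the front corner.

C is a long wooden bench with a 1259 mm (x) × 341 mm (y) seat, 36 mm thick, its top surface 431 mm above the floor. Four 78 mm square legs at the seat corners, flush with the edges, run from z = 0 to the seat underside.

The chair is on top of the table. The bench is on the floor beside the table on its +x side.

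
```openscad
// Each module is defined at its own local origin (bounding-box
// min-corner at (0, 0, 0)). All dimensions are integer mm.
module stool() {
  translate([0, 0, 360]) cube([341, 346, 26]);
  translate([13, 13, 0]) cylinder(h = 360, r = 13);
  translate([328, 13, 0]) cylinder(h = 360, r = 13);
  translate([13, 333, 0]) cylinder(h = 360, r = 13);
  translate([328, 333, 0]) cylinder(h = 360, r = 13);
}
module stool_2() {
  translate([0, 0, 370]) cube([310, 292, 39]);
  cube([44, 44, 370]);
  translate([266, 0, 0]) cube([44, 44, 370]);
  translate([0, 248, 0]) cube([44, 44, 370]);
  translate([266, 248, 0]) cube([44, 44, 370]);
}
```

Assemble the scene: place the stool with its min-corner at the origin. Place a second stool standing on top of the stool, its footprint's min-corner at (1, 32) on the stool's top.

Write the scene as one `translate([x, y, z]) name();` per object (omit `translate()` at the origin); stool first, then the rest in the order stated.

stool();
translate([1, 32, 386]) stool_2();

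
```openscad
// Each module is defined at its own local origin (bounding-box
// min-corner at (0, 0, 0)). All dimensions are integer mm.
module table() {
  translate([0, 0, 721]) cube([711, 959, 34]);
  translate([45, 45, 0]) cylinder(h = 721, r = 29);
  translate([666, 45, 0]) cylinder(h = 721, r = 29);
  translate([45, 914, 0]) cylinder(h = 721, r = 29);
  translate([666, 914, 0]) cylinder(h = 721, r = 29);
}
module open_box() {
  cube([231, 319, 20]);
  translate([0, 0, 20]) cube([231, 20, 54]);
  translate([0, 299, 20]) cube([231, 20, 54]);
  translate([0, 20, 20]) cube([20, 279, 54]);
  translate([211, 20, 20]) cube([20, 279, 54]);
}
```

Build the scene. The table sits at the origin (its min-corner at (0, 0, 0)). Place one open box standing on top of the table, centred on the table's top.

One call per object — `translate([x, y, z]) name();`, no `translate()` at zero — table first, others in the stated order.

table();
translate([240, 320, 755]) open_box();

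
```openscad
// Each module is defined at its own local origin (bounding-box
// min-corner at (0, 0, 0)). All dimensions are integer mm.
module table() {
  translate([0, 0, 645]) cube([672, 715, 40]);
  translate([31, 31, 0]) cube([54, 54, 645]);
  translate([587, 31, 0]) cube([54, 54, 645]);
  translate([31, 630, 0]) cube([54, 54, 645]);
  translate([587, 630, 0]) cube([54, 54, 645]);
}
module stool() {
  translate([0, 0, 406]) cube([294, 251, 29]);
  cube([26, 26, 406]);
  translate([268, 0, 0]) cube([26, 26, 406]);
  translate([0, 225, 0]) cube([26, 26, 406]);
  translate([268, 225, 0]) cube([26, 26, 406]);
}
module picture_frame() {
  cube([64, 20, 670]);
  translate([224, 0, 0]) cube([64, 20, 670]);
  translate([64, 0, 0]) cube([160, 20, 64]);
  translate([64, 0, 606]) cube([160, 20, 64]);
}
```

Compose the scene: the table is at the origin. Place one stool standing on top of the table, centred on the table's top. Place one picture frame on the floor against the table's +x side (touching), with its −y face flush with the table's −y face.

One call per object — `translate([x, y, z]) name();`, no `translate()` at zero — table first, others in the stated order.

table();
translate([189, 232, 685]) stool();
translate([672, 0, 0]) picture_frame();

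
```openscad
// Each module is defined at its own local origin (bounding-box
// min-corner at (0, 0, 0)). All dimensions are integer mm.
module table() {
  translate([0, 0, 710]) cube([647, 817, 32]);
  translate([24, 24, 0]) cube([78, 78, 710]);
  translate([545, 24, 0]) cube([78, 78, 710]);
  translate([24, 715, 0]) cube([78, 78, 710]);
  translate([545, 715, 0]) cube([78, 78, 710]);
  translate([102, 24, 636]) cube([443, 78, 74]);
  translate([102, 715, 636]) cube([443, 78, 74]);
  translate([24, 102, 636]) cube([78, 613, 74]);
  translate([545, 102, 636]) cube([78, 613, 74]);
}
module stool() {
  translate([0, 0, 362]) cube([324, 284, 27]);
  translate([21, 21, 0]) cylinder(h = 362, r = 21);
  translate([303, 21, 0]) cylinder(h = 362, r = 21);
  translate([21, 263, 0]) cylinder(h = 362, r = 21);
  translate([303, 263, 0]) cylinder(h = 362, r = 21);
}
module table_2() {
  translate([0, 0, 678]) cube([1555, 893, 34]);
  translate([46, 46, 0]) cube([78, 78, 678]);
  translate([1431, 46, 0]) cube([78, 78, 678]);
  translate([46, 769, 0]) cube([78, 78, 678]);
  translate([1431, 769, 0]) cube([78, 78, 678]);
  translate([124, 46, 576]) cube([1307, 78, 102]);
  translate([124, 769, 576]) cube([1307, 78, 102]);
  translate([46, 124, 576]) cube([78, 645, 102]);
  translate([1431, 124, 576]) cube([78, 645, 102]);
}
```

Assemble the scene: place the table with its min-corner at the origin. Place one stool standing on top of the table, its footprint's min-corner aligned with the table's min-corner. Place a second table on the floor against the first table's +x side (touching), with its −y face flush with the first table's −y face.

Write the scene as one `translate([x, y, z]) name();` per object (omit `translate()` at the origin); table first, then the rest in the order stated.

table();
translate([0, 0, 742]) stool();
translate([647, 0, 0]) table_2();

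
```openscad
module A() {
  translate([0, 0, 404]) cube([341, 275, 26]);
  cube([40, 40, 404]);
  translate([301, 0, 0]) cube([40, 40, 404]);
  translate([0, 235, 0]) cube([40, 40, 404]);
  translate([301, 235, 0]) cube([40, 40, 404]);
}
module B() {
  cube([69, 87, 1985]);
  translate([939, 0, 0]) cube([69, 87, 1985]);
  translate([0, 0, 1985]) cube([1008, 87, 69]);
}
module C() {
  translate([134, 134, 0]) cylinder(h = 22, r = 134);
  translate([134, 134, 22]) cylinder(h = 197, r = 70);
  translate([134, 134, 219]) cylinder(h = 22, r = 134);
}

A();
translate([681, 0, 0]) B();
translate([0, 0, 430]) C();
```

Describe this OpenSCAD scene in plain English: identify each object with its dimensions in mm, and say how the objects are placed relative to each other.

A is a four-legged stool. The seat is a 341×275×26 mm slab whose top surface is at z = 430 mm; four square legs, each 40×40 mm in cross-section, run from the floor (z = 0) to the underside of the seat, each flush with a corner of the seat.

B is a rectangular door frame: two vertical jambs of 69×87 mm section, 1985 mm tall, with a clear opening 870 mm wide between their inner faces. A header 69 mm tall and 87 mm deep lies on top of the jambs and spans the full outside width.

C is a spool: two coaxial disc flanges of radius 134 mm and thickness 22 mm, joined by a core cylinder of radius 70 mm and height 197 mm. The lower flange rests on z = 0 and the three cylinders share a vertical axis.

The door frame is on the floor beside the stool on its +x side. The spool is on top of the stool.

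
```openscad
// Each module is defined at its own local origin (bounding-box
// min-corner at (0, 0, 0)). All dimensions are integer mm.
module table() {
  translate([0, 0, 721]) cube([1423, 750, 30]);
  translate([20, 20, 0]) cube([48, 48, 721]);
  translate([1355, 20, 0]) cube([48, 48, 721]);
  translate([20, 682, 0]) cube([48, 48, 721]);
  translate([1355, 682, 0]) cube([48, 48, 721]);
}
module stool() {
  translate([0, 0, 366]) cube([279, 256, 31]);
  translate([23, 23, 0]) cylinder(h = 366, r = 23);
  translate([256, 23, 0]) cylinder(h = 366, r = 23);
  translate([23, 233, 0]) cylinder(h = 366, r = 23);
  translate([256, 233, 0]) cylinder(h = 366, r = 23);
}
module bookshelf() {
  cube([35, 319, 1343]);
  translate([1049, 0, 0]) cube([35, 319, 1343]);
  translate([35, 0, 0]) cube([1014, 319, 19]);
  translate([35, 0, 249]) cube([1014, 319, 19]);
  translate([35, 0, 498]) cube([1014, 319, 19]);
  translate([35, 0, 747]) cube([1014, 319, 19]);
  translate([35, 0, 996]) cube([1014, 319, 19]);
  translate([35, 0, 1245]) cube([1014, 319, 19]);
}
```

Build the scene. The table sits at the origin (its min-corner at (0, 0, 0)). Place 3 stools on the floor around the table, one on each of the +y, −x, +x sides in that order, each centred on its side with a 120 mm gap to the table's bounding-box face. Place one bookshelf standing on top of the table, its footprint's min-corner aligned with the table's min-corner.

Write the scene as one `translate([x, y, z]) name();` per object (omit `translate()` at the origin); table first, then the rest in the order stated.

table();
translate([572, 870, 0]) stool();
translate([-399, 247, 0]) stool();
translate([1543, 247, 0]) stool();
translate([0, 0, 751]) bookshelf();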